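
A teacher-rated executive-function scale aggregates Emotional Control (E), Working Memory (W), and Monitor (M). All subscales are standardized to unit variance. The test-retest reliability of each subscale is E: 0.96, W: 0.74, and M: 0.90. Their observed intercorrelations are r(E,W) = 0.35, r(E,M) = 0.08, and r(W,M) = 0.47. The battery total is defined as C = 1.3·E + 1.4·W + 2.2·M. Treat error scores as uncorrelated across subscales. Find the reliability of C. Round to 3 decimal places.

0.919

Var(C) = 1.3² + 1.4² + 2.2² + 2·[1.82·0.35 + 2.86·0.08 + 3.08·0.47] = 8.49 + 4.6268 = 13.1168.
Under uncorrelated errors the observed covariances equal the true-score covariances, so only the own-variance terms attenuate.
True-score variance = [1.3²·0.96 + 1.4²·0.74 + 2.2²·0.90] + 4.6268 = 7.4288 + 4.6268 = 12.0556.
Reliability = 12.0556 / 13.1168 = 0.919.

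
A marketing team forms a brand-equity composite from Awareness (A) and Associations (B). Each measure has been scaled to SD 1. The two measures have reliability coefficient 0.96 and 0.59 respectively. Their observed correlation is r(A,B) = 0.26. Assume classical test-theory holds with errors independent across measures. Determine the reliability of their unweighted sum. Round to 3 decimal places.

Var(A+B) = 2 + 2·[0.26] = 2 + 0.52 = 2.52.
Because errors are independent across components, Cov(Tᵢ,Tⱼ) = Cov(Xᵢ,Xⱼ); the off-diagonal part of the true-score variance is the same as above.
True-score variance = [0.96 + 0.59] + 0.52 = 1.55 + 0.52 = 2.07.
Reliability = 2.07 / 2.52 = 0.821.

0.821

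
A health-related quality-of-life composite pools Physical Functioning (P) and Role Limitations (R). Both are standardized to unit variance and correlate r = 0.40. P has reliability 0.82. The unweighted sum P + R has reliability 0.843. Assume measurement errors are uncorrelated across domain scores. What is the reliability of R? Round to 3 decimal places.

Var(P+R) = 2 + 2·0.40 = 2.800.
True-score variance = ρ_P + ρ_R + 2·0.40, so 0.843 = (0.82 + ρ_R + 0.80) / 2.800.
ρ_R = 0.843·2.800 − 0.82 − 0.80 = 0.740.

0.740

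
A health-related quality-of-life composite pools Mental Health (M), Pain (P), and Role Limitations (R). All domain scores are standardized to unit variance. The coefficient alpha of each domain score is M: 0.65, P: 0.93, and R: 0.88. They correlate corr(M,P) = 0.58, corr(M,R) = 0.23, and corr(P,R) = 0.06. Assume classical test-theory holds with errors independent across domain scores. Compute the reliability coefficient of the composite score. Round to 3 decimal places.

0.886

Var(M+P+R) = 3 + 2·[0.58 + 0.23 + 0.06] = 3 + 1.74 = 4.74.
Because errors are independent across components, Cov(Tᵢ,Tⱼ) = Cov(Xᵢ,Xⱼ); the off-diagonal part of the true-score variance is the same as above.
True-score variance = [0.65 + 0.93 + 0.88] + 1.74 = 2.46 + 1.74 = 4.2.
Reliability = 4.2 / 4.74 = 0.886.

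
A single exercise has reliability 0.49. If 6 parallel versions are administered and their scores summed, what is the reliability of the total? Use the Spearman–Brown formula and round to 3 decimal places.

ρ_k = kρ / (1 + (k−1)ρ) = 6·0.49 / (1 + 5·0.49) = 2.940 / 3.450 = 0.852.

0.852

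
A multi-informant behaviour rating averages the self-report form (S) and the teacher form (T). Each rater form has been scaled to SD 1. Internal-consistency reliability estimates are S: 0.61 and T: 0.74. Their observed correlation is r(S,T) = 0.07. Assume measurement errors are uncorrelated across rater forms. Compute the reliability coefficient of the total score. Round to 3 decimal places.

0.696

Var(S+T) = 2 + 2·[0.07] = 2 + 0.14 = 2.14.
Under uncorrelated errors the observed covariances equal the true-score covariances, so only the own-variance terms attenuate.
True-score variance = [0.61 + 0.74] + 0.14 = 1.35 + 0.14 = 1.49.
Reliability = 1.49 / 2.14 = 0.696.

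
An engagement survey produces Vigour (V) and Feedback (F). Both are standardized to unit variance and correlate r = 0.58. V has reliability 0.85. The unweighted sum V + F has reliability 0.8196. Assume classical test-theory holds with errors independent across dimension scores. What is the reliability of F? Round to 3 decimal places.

Var(V+F) = 2 + 2·0.58 = 3.160.
True-score variance = ρ_V + ρ_F + 2·0.58, so 0.8196 = (0.85 + ρ_F + 1.16) / 3.160.
ρ_F = 0.8196·3.160 − 0.85 − 1.16 = 0.580.

0.580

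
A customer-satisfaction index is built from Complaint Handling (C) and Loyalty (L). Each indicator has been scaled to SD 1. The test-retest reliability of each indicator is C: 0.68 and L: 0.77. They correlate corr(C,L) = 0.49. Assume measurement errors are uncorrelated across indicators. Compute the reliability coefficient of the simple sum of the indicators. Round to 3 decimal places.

Var(C+L) = 2 + 2·[0.49] = 2 + 0.98 = 2.98.
Under uncorrelated errors the observed covariances equal the true-score covariances, so only the own-variance terms attenuate.
True-score variance = [0.68 + 0.77] + 0.98 = 1.45 + 0.98 = 2.43.
Reliability = 2.43 / 2.98 = 0.815.

0.815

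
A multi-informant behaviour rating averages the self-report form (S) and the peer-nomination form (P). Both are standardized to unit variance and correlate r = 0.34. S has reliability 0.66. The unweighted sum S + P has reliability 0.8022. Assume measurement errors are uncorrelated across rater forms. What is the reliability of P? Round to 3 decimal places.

Var(S+P) = 2 + 2·0.34 = 2.680.
True-score variance = ρ_S + ρ_P + 2·0.34, so 0.8022 = (0.66 + ρ_P + 0.68) / 2.680.
ρ_P = 0.8022·2.680 − 0.66 − 0.68 = 0.810.

0.810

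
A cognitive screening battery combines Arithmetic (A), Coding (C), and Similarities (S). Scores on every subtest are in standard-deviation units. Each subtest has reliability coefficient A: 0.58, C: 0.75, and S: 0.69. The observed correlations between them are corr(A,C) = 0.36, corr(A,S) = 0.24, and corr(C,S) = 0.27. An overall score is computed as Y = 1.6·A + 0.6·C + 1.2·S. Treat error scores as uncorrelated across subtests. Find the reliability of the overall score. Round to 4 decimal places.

0.7467

Var(Y) = 1.6² + 0.6² + 1.2² + 2·[0.96·0.36 + 1.92·0.24 + 0.72·0.27] = 4.36 + 2.0016 = 6.3616.
Because errors are independent across components, Cov(Tᵢ,Tⱼ) = Cov(Xᵢ,Xⱼ); the off-diagonal part of the true-score variance is the same as above.
True-score variance = [1.6²·0.58 + 0.6²·0.75 + 1.2²·0.69] + 2.0016 = 2.7484 + 2.0016 = 4.75.
Reliability = 4.75 / 6.3616 = 0.7467.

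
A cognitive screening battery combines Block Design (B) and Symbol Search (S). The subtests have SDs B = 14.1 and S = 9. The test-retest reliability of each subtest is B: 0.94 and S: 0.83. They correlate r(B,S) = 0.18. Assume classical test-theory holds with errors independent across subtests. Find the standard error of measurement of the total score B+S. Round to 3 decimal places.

5.069

Var(total) = 279.81 + 45.684 = 325.494.
True-score variance = 254.111 + 45.684 = 299.795, so reliability = 0.9210.
Error variance = 325.494 − 299.795 = 25.6986; SEM = √25.6986 = 5.069.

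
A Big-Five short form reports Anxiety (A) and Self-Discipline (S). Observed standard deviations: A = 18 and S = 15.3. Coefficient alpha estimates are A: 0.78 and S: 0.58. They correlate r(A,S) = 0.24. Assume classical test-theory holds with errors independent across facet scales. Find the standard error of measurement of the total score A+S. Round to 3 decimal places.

13.023

Var(total) = 558.09 + 132.192 = 690.282.
True-score variance = 388.492 + 132.192 = 520.684, so reliability = 0.7543.
Error variance = 690.282 − 520.684 = 169.598; SEM = √169.598 = 13.023.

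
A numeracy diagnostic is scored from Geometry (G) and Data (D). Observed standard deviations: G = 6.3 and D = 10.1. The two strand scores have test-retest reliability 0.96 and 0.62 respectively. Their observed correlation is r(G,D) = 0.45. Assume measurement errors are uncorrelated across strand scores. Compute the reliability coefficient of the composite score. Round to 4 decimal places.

Var(G+D) = 6.3² + 10.1² + 2·[6.3·10.1·0.45] = 141.7 + 57.267 = 198.967.
Because errors are independent across components, Cov(Tᵢ,Tⱼ) = Cov(Xᵢ,Xⱼ); the off-diagonal part of the true-score variance is the same as above.
True-score variance = [6.3²·0.96 + 10.1²·0.62] + 57.267 = 101.349 + 57.267 = 158.616.
Reliability = 158.616 / 198.967 = 0.7972.

0.7972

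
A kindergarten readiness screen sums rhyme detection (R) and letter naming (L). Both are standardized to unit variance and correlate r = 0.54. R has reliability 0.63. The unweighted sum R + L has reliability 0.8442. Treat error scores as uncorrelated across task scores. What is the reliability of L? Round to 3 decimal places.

Var(R+L) = 2 + 2·0.54 = 3.080.
True-score variance = ρ_R + ρ_L + 2·0.54, so 0.8442 = (0.63 + ρ_L + 1.08) / 3.080.
ρ_L = 0.8442·3.080 − 0.63 − 1.08 = 0.890.

0.890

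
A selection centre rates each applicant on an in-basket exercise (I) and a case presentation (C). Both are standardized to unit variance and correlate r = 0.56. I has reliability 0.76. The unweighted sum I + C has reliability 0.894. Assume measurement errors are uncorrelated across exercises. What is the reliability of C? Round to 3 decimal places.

Var(I+C) = 2 + 2·0.56 = 3.120.
True-score variance = ρ_I + ρ_C + 2·0.56, so 0.894 = (0.76 + ρ_C + 1.12) / 3.120.
ρ_C = 0.894·3.120 − 0.76 − 1.12 = 0.909.

0.909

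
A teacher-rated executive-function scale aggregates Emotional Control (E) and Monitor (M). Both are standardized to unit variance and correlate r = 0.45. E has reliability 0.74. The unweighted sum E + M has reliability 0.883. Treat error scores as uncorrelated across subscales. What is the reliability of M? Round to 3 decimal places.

Var(E+M) = 2 + 2·0.45 = 2.900.
True-score variance = ρ_E + ρ_M + 2·0.45, so 0.883 = (0.74 + ρ_M + 0.90) / 2.900.
ρ_M = 0.883·2.900 − 0.74 − 0.90 = 0.921.

0.921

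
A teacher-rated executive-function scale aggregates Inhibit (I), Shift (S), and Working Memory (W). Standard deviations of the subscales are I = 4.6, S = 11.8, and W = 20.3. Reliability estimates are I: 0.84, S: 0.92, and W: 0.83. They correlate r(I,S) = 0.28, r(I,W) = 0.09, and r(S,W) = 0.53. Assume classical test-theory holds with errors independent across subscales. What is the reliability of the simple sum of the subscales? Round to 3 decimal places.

Var(I+S+W) = 4.6² + 11.8² + 20.3² + 2·[4.6·11.8·0.28 + 4.6·20.3·0.09 + 11.8·20.3·0.53] = 572.49 + 301.118 = 873.608.
Under uncorrelated errors the observed covariances equal the true-score covariances, so only the own-variance terms attenuate.
True-score variance = [4.6²·0.84 + 11.8²·0.92 + 20.3²·0.83] + 301.118 = 487.91 + 301.118 = 789.028.
Reliability = 789.028 / 873.608 = 0.903.

0.903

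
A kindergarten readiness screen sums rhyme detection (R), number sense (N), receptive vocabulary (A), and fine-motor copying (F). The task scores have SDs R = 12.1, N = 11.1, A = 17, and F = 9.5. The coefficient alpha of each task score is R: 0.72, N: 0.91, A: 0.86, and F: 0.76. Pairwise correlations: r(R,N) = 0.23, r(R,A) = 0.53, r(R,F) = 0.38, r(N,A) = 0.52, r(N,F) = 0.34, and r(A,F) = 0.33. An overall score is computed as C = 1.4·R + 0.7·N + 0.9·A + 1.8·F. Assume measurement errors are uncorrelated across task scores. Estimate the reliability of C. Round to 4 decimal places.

0.8961

Var(C) = 1.4²·12.1² + 0.7²·11.1² + 0.9²·17² + 1.8²·9.5² + 2·[0.98·12.1·11.1·0.23 + 1.26·12.1·17·0.53 + 2.52·12.1·9.5·0.38 + 0.63·11.1·17·0.52 + 1.26·11.1·9.5·0.34 + 1.62·17·9.5·0.33] = 873.836 + 942.094 = 1815.93.
With uncorrelated errors the cross-covariances are all true-score covariance, so they carry over unchanged; only the diagonal terms shrink to ρᵢσᵢ².
True-score variance = [1.4²·12.1²·0.72 + 0.7²·11.1²·0.91 + 0.9²·17²·0.86 + 1.8²·9.5²·0.76] + 942.094 = 685.102 + 942.094 = 1627.2.
Reliability = 1627.2 / 1815.93 = 0.8961.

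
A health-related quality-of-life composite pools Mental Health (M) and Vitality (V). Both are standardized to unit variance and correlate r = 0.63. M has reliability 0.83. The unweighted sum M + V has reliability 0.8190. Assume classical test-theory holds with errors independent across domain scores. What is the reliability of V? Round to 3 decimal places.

Var(M+V) = 2 + 2·0.63 = 3.260.
True-score variance = ρ_M + ρ_V + 2·0.63, so 0.8190 = (0.83 + ρ_V + 1.26) / 3.260.
ρ_V = 0.8190·3.260 − 0.83 − 1.26 = 0.580.

0.580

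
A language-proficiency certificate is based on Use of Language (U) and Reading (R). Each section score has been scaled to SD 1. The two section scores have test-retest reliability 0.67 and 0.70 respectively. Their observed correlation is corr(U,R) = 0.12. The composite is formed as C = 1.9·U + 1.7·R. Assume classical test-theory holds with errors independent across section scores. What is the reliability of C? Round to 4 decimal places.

Var(C) = 1.9² + 1.7² + 2·[3.23·0.12] = 6.5 + 0.7752 = 7.2752.
Under uncorrelated errors the observed covariances equal the true-score covariances, so only the own-variance terms attenuate.
True-score variance = [1.9²·0.67 + 1.7²·0.70] + 0.7752 = 4.4417 + 0.7752 = 5.2169.
Reliability = 5.2169 / 7.2752 = 0.7171.

0.7171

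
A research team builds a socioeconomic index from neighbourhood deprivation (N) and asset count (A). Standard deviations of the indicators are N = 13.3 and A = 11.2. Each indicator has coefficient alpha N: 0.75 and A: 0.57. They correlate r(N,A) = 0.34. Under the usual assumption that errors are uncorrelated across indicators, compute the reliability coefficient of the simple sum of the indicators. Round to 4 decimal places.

Var(N+A) = 13.3² + 11.2² + 2·[13.3·11.2·0.34] = 302.33 + 101.293 = 403.623.
With uncorrelated errors the cross-covariances are all true-score covariance, so they carry over unchanged; only the diagonal terms shrink to ρᵢσᵢ².
True-score variance = [13.3²·0.75 + 11.2²·0.57] + 101.293 = 204.168 + 101.293 = 305.461.
Reliability = 305.461 / 403.623 = 0.7568.

0.7568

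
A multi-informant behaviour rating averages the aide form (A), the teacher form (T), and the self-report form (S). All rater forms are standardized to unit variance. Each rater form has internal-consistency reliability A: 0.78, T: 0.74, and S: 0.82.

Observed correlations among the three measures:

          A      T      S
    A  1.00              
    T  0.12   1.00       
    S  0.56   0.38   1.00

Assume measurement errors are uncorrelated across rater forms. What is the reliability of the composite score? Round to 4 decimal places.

Var(A+T+S) = 3 + 2·[0.12 + 0.56 + 0.38] = 3 + 2.12 = 5.12.
Because errors are independent across components, Cov(Tᵢ,Tⱼ) = Cov(Xᵢ,Xⱼ); the off-diagonal part of the true-score variance is the same as above.
True-score variance = [0.78 + 0.74 + 0.82] + 2.12 = 2.34 + 2.12 = 4.46.
Reliability = 4.46 / 5.12 = 0.8711.

0.8711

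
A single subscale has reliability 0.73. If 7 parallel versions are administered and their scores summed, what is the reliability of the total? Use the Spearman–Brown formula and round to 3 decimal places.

ρ_k = kρ / (1 + (k−1)ρ) = 7·0.73 / (1 + 6·0.73) = 5.110 / 5.380 = 0.950.

0.950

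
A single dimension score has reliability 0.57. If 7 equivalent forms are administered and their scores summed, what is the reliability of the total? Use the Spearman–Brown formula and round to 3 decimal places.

0.903

ρ_k = kρ / (1 + (k−1)ρ) = 7·0.57 / (1 + 6·0.57) = 3.990 / 4.420 = 0.903.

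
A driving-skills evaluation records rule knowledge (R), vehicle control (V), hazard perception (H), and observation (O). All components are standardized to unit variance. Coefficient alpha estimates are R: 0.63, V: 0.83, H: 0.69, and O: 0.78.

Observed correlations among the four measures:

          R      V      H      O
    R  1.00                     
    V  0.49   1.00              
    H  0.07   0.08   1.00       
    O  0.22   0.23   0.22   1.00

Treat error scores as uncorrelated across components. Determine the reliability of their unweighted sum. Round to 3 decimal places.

0.838

Var(R+V+H+O) = 4 + 2·[0.49 + 0.07 + 0.22 + 0.08 + 0.23 + 0.22] = 4 + 2.62 = 6.62.
With uncorrelated errors the cross-covariances are all true-score covariance, so they carry over unchanged; only the diagonal terms shrink to ρᵢσᵢ².
True-score variance = [0.63 + 0.83 + 0.69 + 0.78] + 2.62 = 2.93 + 2.62 = 5.55.
Reliability = 5.55 / 6.62 = 0.838.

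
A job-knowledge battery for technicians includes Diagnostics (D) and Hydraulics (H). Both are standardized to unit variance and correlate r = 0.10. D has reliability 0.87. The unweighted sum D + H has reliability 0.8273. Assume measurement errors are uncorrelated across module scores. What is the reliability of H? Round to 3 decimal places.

Var(D+H) = 2 + 2·0.10 = 2.200.
True-score variance = ρ_D + ρ_H + 2·0.10, so 0.8273 = (0.87 + ρ_H + 0.20) / 2.200.
ρ_H = 0.8273·2.200 − 0.87 − 0.20 = 0.750.

0.750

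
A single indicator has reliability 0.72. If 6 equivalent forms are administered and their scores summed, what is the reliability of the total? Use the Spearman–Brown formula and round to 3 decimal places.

0.939

ρ_k = kρ / (1 + (k−1)ρ) = 6·0.72 / (1 + 5·0.72) = 4.320 / 4.600 = 0.939.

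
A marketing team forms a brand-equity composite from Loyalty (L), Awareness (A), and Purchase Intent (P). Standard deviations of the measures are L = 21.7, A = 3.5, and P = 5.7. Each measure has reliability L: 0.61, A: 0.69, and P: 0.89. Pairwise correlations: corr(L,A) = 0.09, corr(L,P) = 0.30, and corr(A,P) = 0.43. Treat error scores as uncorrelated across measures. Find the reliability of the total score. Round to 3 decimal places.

Var(L+A+P) = 21.7² + 3.5² + 5.7² + 2·[21.7·3.5·0.09 + 21.7·5.7·0.30 + 3.5·5.7·0.43] = 515.63 + 105.042 = 620.672.
With uncorrelated errors the cross-covariances are all true-score covariance, so they carry over unchanged; only the diagonal terms shrink to ρᵢσᵢ².
True-score variance = [21.7²·0.61 + 3.5²·0.69 + 5.7²·0.89] + 105.042 = 324.611 + 105.042 = 429.653.
Reliability = 429.653 / 620.672 = 0.692.

0.692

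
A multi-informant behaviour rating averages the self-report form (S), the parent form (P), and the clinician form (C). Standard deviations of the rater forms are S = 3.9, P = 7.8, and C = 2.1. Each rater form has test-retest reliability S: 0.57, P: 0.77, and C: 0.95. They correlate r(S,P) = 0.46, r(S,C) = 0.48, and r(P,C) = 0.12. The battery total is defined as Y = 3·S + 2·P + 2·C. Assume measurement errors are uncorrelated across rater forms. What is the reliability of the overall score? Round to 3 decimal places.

0.816

Var(Y) = 3²·3.9² + 2²·7.8² + 2²·2.1² + 2·[6·3.9·7.8·0.46 + 6·3.9·2.1·0.48 + 4·7.8·2.1·0.12] = 397.89 + 230.818 = 628.708.
With uncorrelated errors the cross-covariances are all true-score covariance, so they carry over unchanged; only the diagonal terms shrink to ρᵢσᵢ².
True-score variance = [3²·3.9²·0.57 + 2²·7.8²·0.77 + 2²·2.1²·0.95] + 230.818 = 282.173 + 230.818 = 512.99.
Reliability = 512.99 / 628.708 = 0.816.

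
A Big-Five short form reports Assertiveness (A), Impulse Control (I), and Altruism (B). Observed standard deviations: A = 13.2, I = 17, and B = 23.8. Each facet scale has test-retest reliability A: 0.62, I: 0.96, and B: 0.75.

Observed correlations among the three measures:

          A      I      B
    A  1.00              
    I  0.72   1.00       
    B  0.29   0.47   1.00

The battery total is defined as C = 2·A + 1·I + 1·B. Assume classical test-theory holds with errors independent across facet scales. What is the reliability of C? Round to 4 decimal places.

Var(C) = 2²·13.2² + 17² + 23.8² + 2·[2·13.2·17·0.72 + 2·13.2·23.8·0.29 + 17·23.8·0.47] = 1552.4 + 1391.02 = 2943.42.
Because errors are independent across components, Cov(Tᵢ,Tⱼ) = Cov(Xᵢ,Xⱼ); the off-diagonal part of the true-score variance is the same as above.
True-score variance = [2²·13.2²·0.62 + 17²·0.96 + 23.8²·0.75] + 1391.02 = 1134.39 + 1391.02 = 2525.41.
Reliability = 2525.41 / 2943.42 = 0.8580.

0.8580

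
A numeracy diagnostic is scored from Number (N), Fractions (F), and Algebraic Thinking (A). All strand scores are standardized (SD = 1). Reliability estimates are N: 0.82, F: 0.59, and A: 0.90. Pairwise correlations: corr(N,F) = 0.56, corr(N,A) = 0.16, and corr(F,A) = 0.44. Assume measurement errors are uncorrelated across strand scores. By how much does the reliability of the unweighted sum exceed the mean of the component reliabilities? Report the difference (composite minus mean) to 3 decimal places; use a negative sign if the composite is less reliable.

Var(sum) = 3 + 2.32 = 5.32; true-score variance = 2.31 + 2.32 = 4.63; composite reliability = 0.8703.
Mean component reliability = 0.7700.
Difference = 0.8703 − 0.7700 = 0.100.

0.100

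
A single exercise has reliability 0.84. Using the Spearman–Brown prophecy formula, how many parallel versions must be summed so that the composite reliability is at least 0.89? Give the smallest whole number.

k ≥ ρ*(1−ρ₁)/(ρ₁(1−ρ*)) = 0.89·0.16 / (0.84·0.11) = 1.541.
Smallest integer k = 2.

2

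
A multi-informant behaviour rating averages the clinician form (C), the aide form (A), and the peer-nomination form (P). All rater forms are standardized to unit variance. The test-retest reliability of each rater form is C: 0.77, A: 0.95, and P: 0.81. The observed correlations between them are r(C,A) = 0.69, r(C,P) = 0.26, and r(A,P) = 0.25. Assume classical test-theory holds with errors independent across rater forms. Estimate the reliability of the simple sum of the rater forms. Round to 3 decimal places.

0.913

Var(C+A+P) = 3 + 2·[0.69 + 0.26 + 0.25] = 3 + 2.4 = 5.4.
Because errors are independent across components, Cov(Tᵢ,Tⱼ) = Cov(Xᵢ,Xⱼ); the off-diagonal part of the true-score variance is the same as above.
True-score variance = [0.77 + 0.95 + 0.81] + 2.4 = 2.53 + 2.4 = 4.93.
Reliability = 4.93 / 5.4 = 0.913.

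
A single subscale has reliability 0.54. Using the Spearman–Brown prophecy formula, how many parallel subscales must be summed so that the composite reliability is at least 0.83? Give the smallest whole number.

k ≥ ρ*(1−ρ₁)/(ρ₁(1−ρ*)) = 0.83·0.46 / (0.54·0.17) = 4.159.
Smallest integer k = 5.

5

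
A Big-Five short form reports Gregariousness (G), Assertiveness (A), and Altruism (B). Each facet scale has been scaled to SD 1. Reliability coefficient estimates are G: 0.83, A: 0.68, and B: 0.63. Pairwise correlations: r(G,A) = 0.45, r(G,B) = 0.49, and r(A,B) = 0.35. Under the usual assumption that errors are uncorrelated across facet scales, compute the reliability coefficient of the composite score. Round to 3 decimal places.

0.846

Var(G+A+B) = 3 + 2·[0.45 + 0.49 + 0.35] = 3 + 2.58 = 5.58.
With uncorrelated errors the cross-covariances are all true-score covariance, so they carry over unchanged; only the diagonal terms shrink to ρᵢσᵢ².
True-score variance = [0.83 + 0.68 + 0.63] + 2.58 = 2.14 + 2.58 = 4.72.
Reliability = 4.72 / 5.58 = 0.846.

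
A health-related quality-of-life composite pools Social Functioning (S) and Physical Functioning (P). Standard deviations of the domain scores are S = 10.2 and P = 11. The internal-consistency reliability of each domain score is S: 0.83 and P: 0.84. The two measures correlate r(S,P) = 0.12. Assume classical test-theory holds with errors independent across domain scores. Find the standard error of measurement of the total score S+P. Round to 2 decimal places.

6.09

Var(total) = 225.04 + 26.928 = 251.968.
True-score variance = 187.993 + 26.928 = 214.921, so reliability = 0.8530.
Error variance = 251.968 − 214.921 = 37.0468; SEM = √37.0468 = 6.09.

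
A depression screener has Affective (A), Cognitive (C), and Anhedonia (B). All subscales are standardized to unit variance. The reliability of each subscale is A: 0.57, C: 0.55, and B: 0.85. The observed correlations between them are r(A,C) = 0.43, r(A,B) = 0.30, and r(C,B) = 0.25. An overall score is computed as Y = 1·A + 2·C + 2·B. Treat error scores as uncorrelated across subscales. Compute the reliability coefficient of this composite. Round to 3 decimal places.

Var(Y) = 1 + 2² + 2² + 2·[2·0.43 + 2·0.30 + 4·0.25] = 9 + 4.92 = 13.92.
Under uncorrelated errors the observed covariances equal the true-score covariances, so only the own-variance terms attenuate.
True-score variance = [0.57 + 2²·0.55 + 2²·0.85] + 4.92 = 6.17 + 4.92 = 11.09.
Reliability = 11.09 / 13.92 = 0.797.

0.797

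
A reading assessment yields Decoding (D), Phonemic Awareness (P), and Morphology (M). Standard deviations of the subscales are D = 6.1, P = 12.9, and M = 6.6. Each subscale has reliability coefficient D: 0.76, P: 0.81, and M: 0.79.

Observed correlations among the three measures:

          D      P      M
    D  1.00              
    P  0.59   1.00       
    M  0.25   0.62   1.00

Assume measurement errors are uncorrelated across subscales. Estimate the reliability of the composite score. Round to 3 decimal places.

Var(D+P+M) = 6.1² + 12.9² + 6.6² + 2·[6.1·12.9·0.59 + 6.1·6.6·0.25 + 12.9·6.6·0.62] = 247.18 + 218.558 = 465.738.
Because errors are independent across components, Cov(Tᵢ,Tⱼ) = Cov(Xᵢ,Xⱼ); the off-diagonal part of the true-score variance is the same as above.
True-score variance = [6.1²·0.76 + 12.9²·0.81 + 6.6²·0.79] + 218.558 = 197.484 + 218.558 = 416.042.
Reliability = 416.042 / 465.738 = 0.893.

0.893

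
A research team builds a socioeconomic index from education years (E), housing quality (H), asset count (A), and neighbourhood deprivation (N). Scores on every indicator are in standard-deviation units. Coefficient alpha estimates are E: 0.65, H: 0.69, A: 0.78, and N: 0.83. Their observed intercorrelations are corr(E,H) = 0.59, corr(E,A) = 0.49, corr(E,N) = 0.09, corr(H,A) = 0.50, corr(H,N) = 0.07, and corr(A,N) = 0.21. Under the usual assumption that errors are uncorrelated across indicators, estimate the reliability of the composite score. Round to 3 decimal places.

0.867

Var(E+H+A+N) = 4 + 2·[0.59 + 0.49 + 0.09 + 0.50 + 0.07 + 0.21] = 4 + 3.9 = 7.9.
Because errors are independent across components, Cov(Tᵢ,Tⱼ) = Cov(Xᵢ,Xⱼ); the off-diagonal part of the true-score variance is the same as above.
True-score variance = [0.65 + 0.69 + 0.78 + 0.83] + 3.9 = 2.95 + 3.9 = 6.85.
Reliability = 6.85 / 7.9 = 0.867.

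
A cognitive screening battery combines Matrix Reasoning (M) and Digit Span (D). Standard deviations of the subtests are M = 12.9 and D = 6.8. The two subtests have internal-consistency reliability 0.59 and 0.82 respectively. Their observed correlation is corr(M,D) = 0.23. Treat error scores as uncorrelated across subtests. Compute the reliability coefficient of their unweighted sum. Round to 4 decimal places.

Var(M+D) = 12.9² + 6.8² + 2·[12.9·6.8·0.23] = 212.65 + 40.3512 = 253.001.
Because errors are independent across components, Cov(Tᵢ,Tⱼ) = Cov(Xᵢ,Xⱼ); the off-diagonal part of the true-score variance is the same as above.
True-score variance = [12.9²·0.59 + 6.8²·0.82] + 40.3512 = 136.099 + 40.3512 = 176.45.
Reliability = 176.45 / 253.001 = 0.6974.

0.6974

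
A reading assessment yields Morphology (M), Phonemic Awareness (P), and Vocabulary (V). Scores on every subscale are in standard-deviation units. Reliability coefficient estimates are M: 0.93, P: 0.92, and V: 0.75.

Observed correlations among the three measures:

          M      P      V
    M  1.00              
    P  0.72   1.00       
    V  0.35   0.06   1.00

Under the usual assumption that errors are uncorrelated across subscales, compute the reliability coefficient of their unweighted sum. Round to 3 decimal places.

Var(M+P+V) = 3 + 2·[0.72 + 0.35 + 0.06] = 3 + 2.26 = 5.26.
Because errors are independent across components, Cov(Tᵢ,Tⱼ) = Cov(Xᵢ,Xⱼ); the off-diagonal part of the true-score variance is the same as above.
True-score variance = [0.93 + 0.92 + 0.75] + 2.26 = 2.6 + 2.26 = 4.86.
Reliability = 4.86 / 5.26 = 0.924.

0.924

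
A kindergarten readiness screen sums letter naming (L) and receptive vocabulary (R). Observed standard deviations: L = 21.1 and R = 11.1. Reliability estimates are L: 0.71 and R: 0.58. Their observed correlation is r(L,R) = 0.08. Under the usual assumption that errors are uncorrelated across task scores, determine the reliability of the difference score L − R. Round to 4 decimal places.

0.6594

Var(L−R) = 21.1² + 11.1² − 2·21.1·11.1·0.08 = 568.42 − 37.4736 = 530.946.
Under uncorrelated errors the observed covariances equal the true-score covariances, so only the own-variance terms attenuate.
True-score variance = [21.1²·0.71 + 11.1²·0.58] − 37.4736 = 387.561 − 37.4736 = 350.087.
Reliability = 350.087 / 530.946 = 0.6594.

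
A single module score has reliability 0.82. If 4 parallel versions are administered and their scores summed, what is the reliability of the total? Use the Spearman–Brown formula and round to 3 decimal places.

0.948

ρ_k = kρ / (1 + (k−1)ρ) = 4·0.82 / (1 + 3·0.82) = 3.280 / 3.460 = 0.948.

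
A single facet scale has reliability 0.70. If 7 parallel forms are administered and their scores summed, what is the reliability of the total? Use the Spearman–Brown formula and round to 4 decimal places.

ρ_k = kρ / (1 + (k−1)ρ) = 7·0.70 / (1 + 6·0.70) = 4.900 / 5.200 = 0.9423.

0.9423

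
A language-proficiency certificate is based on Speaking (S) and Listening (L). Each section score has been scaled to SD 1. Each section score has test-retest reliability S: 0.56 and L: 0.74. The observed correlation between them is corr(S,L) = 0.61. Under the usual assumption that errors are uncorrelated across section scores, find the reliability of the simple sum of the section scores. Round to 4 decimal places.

Var(S+L) = 2 + 2·[0.61] = 2 + 1.22 = 3.22.
Under uncorrelated errors the observed covariances equal the true-score covariances, so only the own-variance terms attenuate.
True-score variance = [0.56 + 0.74] + 1.22 = 1.3 + 1.22 = 2.52.
Reliability = 2.52 / 3.22 = 0.7826.

0.7826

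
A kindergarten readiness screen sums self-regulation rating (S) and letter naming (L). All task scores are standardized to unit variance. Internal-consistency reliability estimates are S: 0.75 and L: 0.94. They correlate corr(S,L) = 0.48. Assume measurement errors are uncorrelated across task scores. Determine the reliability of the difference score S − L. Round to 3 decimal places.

0.702

Var(S−L) = 1 + 1 − 2·0.48 = 2 − 0.96 = 1.04.
With uncorrelated errors the cross-covariances are all true-score covariance, so they carry over unchanged; only the diagonal terms shrink to ρᵢσᵢ².
True-score variance = [0.75 + 0.94] − 0.96 = 1.69 − 0.96 = 0.73.
Reliability = 0.73 / 1.04 = 0.702.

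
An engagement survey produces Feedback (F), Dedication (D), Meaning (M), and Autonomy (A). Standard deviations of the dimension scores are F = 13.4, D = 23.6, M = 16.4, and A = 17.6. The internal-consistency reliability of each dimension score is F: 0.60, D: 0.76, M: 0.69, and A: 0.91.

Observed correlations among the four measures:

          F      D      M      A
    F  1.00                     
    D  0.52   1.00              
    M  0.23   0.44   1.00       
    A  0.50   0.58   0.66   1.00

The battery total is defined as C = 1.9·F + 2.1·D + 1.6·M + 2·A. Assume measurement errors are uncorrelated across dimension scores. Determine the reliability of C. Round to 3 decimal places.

0.902

Var(C) = 1.9²·13.4² + 2.1²·23.6² + 1.6²·16.4² + 2²·17.6² + 2·[3.99·13.4·23.6·0.52 + 3.04·13.4·16.4·0.23 + 3.8·13.4·17.6·0.50 + 3.36·23.6·16.4·0.44 + 4.2·23.6·17.6·0.58 + 3.2·16.4·17.6·0.66] = 5031.98 + 6903.02 = 11935.
Because errors are independent across components, Cov(Tᵢ,Tⱼ) = Cov(Xᵢ,Xⱼ); the off-diagonal part of the true-score variance is the same as above.
True-score variance = [1.9²·13.4²·0.60 + 2.1²·23.6²·0.76 + 1.6²·16.4²·0.69 + 2²·17.6²·0.91] + 6903.02 = 3858.25 + 6903.02 = 10761.3.
Reliability = 10761.3 / 11935 = 0.902.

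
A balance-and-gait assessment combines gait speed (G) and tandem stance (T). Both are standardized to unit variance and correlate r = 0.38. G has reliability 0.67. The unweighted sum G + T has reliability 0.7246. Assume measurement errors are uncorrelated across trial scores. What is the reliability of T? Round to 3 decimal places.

Var(G+T) = 2 + 2·0.38 = 2.760.
True-score variance = ρ_G + ρ_T + 2·0.38, so 0.7246 = (0.67 + ρ_T + 0.76) / 2.760.
ρ_T = 0.7246·2.760 − 0.67 − 0.76 = 0.570.

0.570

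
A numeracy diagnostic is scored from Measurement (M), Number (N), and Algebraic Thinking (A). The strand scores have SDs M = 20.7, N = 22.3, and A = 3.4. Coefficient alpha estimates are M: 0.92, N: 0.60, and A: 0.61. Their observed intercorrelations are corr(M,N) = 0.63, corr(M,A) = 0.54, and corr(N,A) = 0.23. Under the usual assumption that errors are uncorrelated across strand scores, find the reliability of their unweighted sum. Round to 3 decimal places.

0.854

Var(M+N+A) = 20.7² + 22.3² + 3.4² + 2·[20.7·22.3·0.63 + 20.7·3.4·0.54 + 22.3·3.4·0.23] = 937.34 + 692.516 = 1629.86.
Because errors are independent across components, Cov(Tᵢ,Tⱼ) = Cov(Xᵢ,Xⱼ); the off-diagonal part of the true-score variance is the same as above.
True-score variance = [20.7²·0.92 + 22.3²·0.60 + 3.4²·0.61] + 692.516 = 699.636 + 692.516 = 1392.15.
Reliability = 1392.15 / 1629.86 = 0.854.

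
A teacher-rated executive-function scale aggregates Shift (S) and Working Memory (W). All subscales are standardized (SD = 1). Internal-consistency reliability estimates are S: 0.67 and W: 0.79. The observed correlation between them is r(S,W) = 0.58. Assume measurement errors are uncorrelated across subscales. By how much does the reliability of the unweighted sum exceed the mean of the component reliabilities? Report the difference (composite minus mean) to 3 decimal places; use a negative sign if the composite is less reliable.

Var(sum) = 2 + 1.16 = 3.16; true-score variance = 1.46 + 1.16 = 2.62; composite reliability = 0.8291.
Mean component reliability = 0.7300.
Difference = 0.8291 − 0.7300 = 0.099.

0.099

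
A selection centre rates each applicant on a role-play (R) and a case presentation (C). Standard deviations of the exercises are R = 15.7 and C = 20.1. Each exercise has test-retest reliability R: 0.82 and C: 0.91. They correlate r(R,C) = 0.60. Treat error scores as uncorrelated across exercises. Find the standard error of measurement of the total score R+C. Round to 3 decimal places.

8.985

Var(total) = 650.5 + 378.684 = 1029.18.
True-score variance = 569.771 + 378.684 = 948.455, so reliability = 0.9216.
Error variance = 1029.18 − 948.455 = 80.7291; SEM = √80.7291 = 8.985.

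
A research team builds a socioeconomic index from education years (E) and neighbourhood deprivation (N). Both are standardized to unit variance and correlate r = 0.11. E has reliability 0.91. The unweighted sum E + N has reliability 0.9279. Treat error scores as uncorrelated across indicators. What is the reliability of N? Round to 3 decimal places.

Var(E+N) = 2 + 2·0.11 = 2.220.
True-score variance = ρ_E + ρ_N + 2·0.11, so 0.9279 = (0.91 + ρ_N + 0.22) / 2.220.
ρ_N = 0.9279·2.220 − 0.91 − 0.22 = 0.930.

0.930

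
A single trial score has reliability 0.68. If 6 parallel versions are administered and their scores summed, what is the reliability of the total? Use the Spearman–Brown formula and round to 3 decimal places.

0.927

ρ_k = kρ / (1 + (k−1)ρ) = 6·0.68 / (1 + 5·0.68) = 4.080 / 4.400 = 0.927.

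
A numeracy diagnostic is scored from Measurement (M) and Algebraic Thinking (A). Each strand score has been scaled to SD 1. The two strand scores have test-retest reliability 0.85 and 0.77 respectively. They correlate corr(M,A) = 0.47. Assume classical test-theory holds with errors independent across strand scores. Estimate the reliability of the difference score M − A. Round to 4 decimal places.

Var(M−A) = 1 + 1 − 2·0.47 = 2 − 0.94 = 1.06.
Because errors are independent across components, Cov(Tᵢ,Tⱼ) = Cov(Xᵢ,Xⱼ); the off-diagonal part of the true-score variance is the same as above.
True-score variance = [0.85 + 0.77] − 0.94 = 1.62 − 0.94 = 0.68.
Reliability = 0.68 / 1.06 = 0.6415.

0.6415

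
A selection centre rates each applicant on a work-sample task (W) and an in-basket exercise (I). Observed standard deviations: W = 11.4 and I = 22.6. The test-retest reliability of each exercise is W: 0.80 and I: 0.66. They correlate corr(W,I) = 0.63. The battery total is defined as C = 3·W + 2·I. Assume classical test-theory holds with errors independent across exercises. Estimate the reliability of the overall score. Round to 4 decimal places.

0.8201

Var(C) = 3²·11.4² + 2²·22.6² + 2·[6·11.4·22.6·0.63] = 3212.68 + 1947.76 = 5160.44.
Because errors are independent across components, Cov(Tᵢ,Tⱼ) = Cov(Xᵢ,Xⱼ); the off-diagonal part of the true-score variance is the same as above.
True-score variance = [3²·11.4²·0.80 + 2²·22.6²·0.66] + 1947.76 = 2284.12 + 1947.76 = 4231.88.
Reliability = 4231.88 / 5160.44 = 0.8201.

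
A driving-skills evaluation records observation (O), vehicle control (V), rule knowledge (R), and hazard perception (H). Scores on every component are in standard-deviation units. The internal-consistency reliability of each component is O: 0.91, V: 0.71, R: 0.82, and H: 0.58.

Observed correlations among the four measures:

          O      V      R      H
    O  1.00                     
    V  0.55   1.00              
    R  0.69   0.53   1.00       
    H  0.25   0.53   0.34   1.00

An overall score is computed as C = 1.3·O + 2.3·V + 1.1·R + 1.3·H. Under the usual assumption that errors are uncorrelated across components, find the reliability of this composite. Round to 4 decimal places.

0.8854

Var(C) = 1.3² + 2.3² + 1.1² + 1.3² + 2·[2.99·0.55 + 1.43·0.69 + 1.69·0.25 + 2.53·0.53 + 2.99·0.53 + 1.43·0.34] = 9.88 + 12.931 = 22.811.
With uncorrelated errors the cross-covariances are all true-score covariance, so they carry over unchanged; only the diagonal terms shrink to ρᵢσᵢ².
True-score variance = [1.3²·0.91 + 2.3²·0.71 + 1.1²·0.82 + 1.3²·0.58] + 12.931 = 7.2662 + 12.931 = 20.1972.
Reliability = 20.1972 / 22.811 = 0.8854.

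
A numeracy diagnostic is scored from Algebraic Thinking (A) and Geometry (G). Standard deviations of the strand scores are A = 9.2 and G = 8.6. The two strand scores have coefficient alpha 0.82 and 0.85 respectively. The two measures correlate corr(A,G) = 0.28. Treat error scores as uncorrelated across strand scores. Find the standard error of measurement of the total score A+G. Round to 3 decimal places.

5.131

Var(total) = 158.6 + 44.3072 = 202.907.
True-score variance = 132.271 + 44.3072 = 176.578, so reliability = 0.8702.
Error variance = 202.907 − 176.578 = 26.3292; SEM = √26.3292 = 5.131.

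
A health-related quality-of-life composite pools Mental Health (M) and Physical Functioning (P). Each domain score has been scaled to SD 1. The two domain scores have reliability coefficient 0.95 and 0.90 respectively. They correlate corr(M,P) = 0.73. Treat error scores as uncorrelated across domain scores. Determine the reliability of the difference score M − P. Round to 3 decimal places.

Var(M−P) = 1 + 1 − 2·0.73 = 2 − 1.46 = 0.54.
With uncorrelated errors the cross-covariances are all true-score covariance, so they carry over unchanged; only the diagonal terms shrink to ρᵢσᵢ².
True-score variance = [0.95 + 0.90] − 1.46 = 1.85 − 1.46 = 0.39.
Reliability = 0.39 / 0.54 = 0.722.

0.722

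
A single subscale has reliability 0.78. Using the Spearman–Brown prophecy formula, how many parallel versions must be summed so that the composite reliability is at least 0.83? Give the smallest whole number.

2

k ≥ ρ*(1−ρ₁)/(ρ₁(1−ρ*)) = 0.83·0.22 / (0.78·0.17) = 1.377.
Smallest integer k = 2.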